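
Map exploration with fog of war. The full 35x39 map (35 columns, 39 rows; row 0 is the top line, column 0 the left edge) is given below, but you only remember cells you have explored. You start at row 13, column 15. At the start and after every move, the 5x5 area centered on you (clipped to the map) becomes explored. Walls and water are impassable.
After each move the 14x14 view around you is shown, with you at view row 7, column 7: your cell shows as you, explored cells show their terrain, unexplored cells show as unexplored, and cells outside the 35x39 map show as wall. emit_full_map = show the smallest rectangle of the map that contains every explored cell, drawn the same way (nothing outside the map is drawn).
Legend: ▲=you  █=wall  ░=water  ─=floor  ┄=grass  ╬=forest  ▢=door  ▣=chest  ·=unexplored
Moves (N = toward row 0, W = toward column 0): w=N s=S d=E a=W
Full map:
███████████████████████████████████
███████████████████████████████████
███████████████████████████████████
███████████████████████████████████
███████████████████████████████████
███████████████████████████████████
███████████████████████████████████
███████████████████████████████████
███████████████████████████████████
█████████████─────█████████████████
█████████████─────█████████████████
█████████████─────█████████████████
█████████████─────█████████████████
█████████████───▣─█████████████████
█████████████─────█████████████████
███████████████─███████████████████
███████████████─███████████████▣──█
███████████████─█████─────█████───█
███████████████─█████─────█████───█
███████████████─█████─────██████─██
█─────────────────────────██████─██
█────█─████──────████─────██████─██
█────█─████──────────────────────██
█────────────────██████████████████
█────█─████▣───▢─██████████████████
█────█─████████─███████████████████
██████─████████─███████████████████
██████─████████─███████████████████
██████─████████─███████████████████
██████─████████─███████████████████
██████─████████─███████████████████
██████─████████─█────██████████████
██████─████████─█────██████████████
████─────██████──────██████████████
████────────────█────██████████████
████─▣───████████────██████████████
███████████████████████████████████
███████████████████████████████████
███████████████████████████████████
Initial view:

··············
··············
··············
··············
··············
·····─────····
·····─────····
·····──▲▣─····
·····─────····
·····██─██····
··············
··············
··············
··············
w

··············
··············
··············
··············
··············
·····─────····
·····─────····
·····──▲──····
·····───▣─····
·····─────····
·····██─██····
··············
··············
··············

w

··············
··············
··············
··············
··············
·····─────····
·····─────····
·····──▲──····
·····─────····
·····───▣─····
·····─────····
·····██─██····
··············
··············

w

··············
··············
··············
··············
··············
·····█████····
·····─────····
·····──▲──····
·····─────····
·····─────····
·····───▣─····
·····─────····
·····██─██····
··············

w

··············
··············
··············
··············
··············
·····█████····
·····█████····
·····──▲──····
·····─────····
·····─────····
·····─────····
·····───▣─····
·····─────····
·····██─██····

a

··············
··············
··············
··············
··············
·····██████···
·····██████···
·····█─▲───···
·····█─────···
·····█─────···
······─────···
······───▣─···
······─────···
······██─██···

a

··············
··············
··············
··············
··············
·····███████··
·····███████··
·····██▲────··
·····██─────··
·····██─────··
·······─────··
·······───▣─··
·······─────··
·······██─██··

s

··············
··············
··············
··············
·····███████··
·····███████··
·····██─────··
·····██▲────··
·····██─────··
·····██─────··
·······───▣─··
·······─────··
·······██─██··
··············

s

··············
··············
··············
·····███████··
·····███████··
·····██─────··
·····██─────··
·····██▲────··
·····██─────··
·····██───▣─··
·······─────··
·······██─██··
··············
··············

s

··············
··············
·····███████··
·····███████··
·····██─────··
·····██─────··
·····██─────··
·····██▲────··
·····██───▣─··
·····██─────··
·······██─██··
··············
··············
··············

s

··············
·····███████··
·····███████··
·····██─────··
·····██─────··
·····██─────··
·····██─────··
·····██▲──▣─··
·····██─────··
·····████─██··
··············
··············
··············
··············

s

·····███████··
·····███████··
·····██─────··
·····██─────··
·····██─────··
·····██─────··
·····██───▣─··
·····██▲────··
·····████─██··
·····████─····
··············
··············
··············
··············

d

····███████···
····███████···
····██─────···
····██─────···
····██─────···
····██─────···
····██───▣─···
····██─▲───···
····████─██···
····████─█····
··············
··············
··············
··············

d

···███████····
···███████····
···██─────····
···██─────····
···██─────····
···██─────····
···██───▣─····
···██──▲──····
···████─██····
···████─██····
··············
··············
··············
··············

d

··███████·····
··███████·····
··██─────·····
··██─────·····
··██─────·····
··██─────█····
··██───▣─█····
··██───▲─█····
··████─███····
··████─███····
··············
··············
··············
··············

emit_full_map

███████·
███████·
██─────·
██─────·
██─────·
██─────█
██───▣─█
██───▲─█
████─███
████─███

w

··············
··███████·····
··███████·····
··██─────·····
··██─────·····
··██─────█····
··██─────█····
··██───▲─█····
··██─────█····
··████─███····
··████─███····
··············
··············
··············

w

··············
··············
··███████·····
··███████·····
··██─────·····
··██─────█····
··██─────█····
··██───▲─█····
··██───▣─█····
··██─────█····
··████─███····
··████─███····
··············
··············

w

··············
··············
··············
··███████·····
··███████·····
··██─────█····
··██─────█····
··██───▲─█····
··██─────█····
··██───▣─█····
··██─────█····
··████─███····
··████─███····
··············

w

··············
··············
··············
··············
··███████·····
··████████····
··██─────█····
··██───▲─█····
··██─────█····
··██─────█····
··██───▣─█····
··██─────█····
··████─███····
··████─███····

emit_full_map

███████·
████████
██─────█
██───▲─█
██─────█
██─────█
██───▣─█
██─────█
████─███
████─███


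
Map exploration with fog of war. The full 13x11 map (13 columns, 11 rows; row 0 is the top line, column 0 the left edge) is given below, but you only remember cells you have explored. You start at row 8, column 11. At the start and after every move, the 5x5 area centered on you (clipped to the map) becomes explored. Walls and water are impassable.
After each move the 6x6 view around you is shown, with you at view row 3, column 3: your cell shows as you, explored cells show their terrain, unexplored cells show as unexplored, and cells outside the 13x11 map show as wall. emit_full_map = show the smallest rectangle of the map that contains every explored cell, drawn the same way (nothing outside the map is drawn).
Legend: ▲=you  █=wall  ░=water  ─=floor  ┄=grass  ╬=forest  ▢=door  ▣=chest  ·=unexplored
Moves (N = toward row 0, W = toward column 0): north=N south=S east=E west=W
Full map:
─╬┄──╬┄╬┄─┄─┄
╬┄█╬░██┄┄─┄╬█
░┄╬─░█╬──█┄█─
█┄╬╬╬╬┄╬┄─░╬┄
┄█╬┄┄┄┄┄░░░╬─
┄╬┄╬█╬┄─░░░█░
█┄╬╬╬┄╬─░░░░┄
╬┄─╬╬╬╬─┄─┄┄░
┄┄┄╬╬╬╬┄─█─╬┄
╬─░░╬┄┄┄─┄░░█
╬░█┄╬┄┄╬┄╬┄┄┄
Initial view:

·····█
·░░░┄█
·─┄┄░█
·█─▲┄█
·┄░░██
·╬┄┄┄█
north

·····█
·░░█░█
·░░░┄█
·─┄▲░█
·█─╬┄█
·┄░░██

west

······
·░░░█░
·░░░░┄
·┄─▲┄░
·─█─╬┄
·─┄░░█

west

······
·─░░░█
·─░░░░
·─┄▲┄┄
·┄─█─╬
·┄─┄░░

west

······
·┄─░░░
·╬─░░░
·╬─▲─┄
·╬┄─█─
·┄┄─┄░

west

······
·╬┄─░░
·┄╬─░░
·╬╬▲┄─
·╬╬┄─█
·┄┄┄─┄

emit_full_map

╬┄─░░░█░
┄╬─░░░░┄
╬╬▲┄─┄┄░
╬╬┄─█─╬┄
┄┄┄─┄░░█
····╬┄┄┄

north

······
·┄┄┄░░
·╬┄─░░
·┄╬▲░░
·╬╬─┄─
·╬╬┄─█

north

······
·╬┄╬┄─
·┄┄┄░░
·╬┄▲░░
·┄╬─░░
·╬╬─┄─

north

······
·█╬──█
·╬┄╬┄─
·┄┄▲░░
·╬┄─░░
·┄╬─░░

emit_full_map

█╬──█···
╬┄╬┄─···
┄┄▲░░···
╬┄─░░░█░
┄╬─░░░░┄
╬╬─┄─┄┄░
╬╬┄─█─╬┄
┄┄┄─┄░░█
····╬┄┄┄


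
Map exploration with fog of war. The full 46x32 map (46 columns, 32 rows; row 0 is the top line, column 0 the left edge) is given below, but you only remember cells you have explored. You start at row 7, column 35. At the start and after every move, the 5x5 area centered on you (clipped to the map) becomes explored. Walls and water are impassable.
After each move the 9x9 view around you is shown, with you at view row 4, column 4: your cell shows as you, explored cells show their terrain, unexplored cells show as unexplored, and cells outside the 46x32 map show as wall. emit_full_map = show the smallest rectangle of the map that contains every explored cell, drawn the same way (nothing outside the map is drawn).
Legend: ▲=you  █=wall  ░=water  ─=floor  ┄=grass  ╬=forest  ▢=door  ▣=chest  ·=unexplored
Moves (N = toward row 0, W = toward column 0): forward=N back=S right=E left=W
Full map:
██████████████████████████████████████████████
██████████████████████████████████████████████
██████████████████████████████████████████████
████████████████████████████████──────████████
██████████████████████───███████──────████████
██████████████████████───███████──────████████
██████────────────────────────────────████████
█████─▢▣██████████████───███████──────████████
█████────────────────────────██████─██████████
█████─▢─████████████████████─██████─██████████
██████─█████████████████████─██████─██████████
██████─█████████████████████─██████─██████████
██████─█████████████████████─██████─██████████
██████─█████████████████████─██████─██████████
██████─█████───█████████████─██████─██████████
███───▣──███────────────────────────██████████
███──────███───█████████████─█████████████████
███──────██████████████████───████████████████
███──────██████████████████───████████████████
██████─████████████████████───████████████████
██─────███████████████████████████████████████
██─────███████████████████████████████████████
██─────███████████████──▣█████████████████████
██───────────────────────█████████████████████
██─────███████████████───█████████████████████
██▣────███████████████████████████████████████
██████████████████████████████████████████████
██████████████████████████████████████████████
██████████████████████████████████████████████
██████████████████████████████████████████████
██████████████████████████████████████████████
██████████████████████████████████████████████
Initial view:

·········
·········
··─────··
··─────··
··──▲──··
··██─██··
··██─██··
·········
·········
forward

·········
·········
··─────··
··─────··
··──▲──··
··─────··
··██─██··
··██─██··
·········

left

·········
·········
··──────·
··──────·
··──▲───·
··──────·
··███─██·
···██─██·
·········

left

·········
·········
··█──────
··█──────
··──▲────
··█──────
··████─██
····██─██
·········

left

·········
·········
··██─────
··██─────
··──▲────
··██─────
··█████─█
·····██─█
·········

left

·········
·········
··███────
··███────
··──▲────
··███────
··██████─
······██─
·········

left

·········
·········
··████───
··████───
··──▲────
··████───
··─██████
·······██
·········

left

·········
·········
··█████──
··█████──
··──▲────
··█████──
··──█████
········█
·········

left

·········
·········
··██████─
··██████─
··──▲────
··██████─
··───████
·········
·········

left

·········
·········
··███████
··███████
··──▲────
··███████
··────███
·········
·········

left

·········
·········
··─██████
··─██████
··──▲────
··─██████
··─────██
·········
·········

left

·········
·········
··──█████
··──█████
··──▲────
··──█████
··──────█
·········
·········

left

·········
·········
··───████
··───████
··──▲────
··───████
··───────
·········
·········

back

·········
··───████
··───████
··───────
··──▲████
··───────
··█████··
·········
·········

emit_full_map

───███████──────
───███████──────
────────────────
──▲███████──────
───────██████─██
█████······██─██

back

··───████
··───████
··───────
··───████
··──▲────
··█████··
··█████··
·········
·········

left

···───███
···───███
··───────
··█───███
··──▲────
··██████·
··██████·
·········
·········

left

····───██
····───██
··───────
··██───██
··──▲────
··███████
··███████
·········
·········

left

·····───█
·····───█
··───────
··███───█
··──▲────
··███████
··███████
·········
·········

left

······───
······───
··───────
··████───
··──▲────
··███████
··███████
·········
·········

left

·······──
·······──
··───────
··█████──
··──▲────
··███████
··███████
·········
·········

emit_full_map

·····───███████──────
·····───███████──────
─────────────────────
█████───███████──────
──▲─────────██████─██
██████████······██─██
██████████···········

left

········─
········─
··───────
··██████─
··──▲────
··███████
··███████
·········
·········

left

·········
·········
··───────
··███████
··──▲────
··███████
··███████
·········
·········

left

·········
·········
··───────
··███████
··──▲────
··███████
··███████
·········
·········

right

·········
·········
·────────
·████████
·───▲────
·████████
·████████
·········
·········


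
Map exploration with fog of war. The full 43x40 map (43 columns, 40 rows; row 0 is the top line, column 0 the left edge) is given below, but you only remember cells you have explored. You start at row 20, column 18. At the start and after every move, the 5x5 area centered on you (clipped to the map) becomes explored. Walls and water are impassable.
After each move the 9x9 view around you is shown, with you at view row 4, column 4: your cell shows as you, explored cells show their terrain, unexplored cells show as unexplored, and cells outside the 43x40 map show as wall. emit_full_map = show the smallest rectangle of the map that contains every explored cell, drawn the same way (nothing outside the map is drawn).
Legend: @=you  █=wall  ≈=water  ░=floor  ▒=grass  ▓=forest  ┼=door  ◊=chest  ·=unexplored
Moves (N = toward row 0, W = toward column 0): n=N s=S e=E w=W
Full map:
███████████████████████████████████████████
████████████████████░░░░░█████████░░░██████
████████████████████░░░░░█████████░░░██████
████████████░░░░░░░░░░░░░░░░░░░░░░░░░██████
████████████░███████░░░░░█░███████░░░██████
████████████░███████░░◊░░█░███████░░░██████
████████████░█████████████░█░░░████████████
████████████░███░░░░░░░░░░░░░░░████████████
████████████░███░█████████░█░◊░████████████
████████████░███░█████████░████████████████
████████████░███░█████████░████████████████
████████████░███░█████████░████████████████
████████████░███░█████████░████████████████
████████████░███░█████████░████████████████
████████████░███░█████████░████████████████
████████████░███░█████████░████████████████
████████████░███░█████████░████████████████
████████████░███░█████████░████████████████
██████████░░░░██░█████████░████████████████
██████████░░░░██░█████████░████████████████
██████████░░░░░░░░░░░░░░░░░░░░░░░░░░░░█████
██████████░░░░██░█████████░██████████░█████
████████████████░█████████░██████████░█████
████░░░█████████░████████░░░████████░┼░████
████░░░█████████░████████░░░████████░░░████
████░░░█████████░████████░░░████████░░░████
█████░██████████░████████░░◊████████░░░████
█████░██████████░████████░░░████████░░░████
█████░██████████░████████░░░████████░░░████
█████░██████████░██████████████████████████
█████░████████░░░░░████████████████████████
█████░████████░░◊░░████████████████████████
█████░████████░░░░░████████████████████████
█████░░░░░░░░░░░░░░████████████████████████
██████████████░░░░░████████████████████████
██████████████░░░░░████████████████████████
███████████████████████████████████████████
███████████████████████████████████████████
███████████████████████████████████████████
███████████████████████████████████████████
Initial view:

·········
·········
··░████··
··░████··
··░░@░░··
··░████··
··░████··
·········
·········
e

·········
·········
·░█████··
·░█████··
·░░░@░░··
·░█████··
·░█████··
·········
·········

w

·········
·········
··░█████·
··░█████·
··░░@░░░·
··░█████·
··░█████·
·········
·········

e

·········
·········
·░█████··
·░█████··
·░░░@░░··
·░█████··
·░█████··
·········
·········

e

·········
·········
░██████··
░██████··
░░░░@░░··
░██████··
░██████··
·········
·········

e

·········
·········
███████··
███████··
░░░░@░░··
███████··
███████··
·········
·········

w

·········
·········
░███████·
░███████·
░░░░@░░░·
░███████·
░███████·
·········
·········

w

·········
·········
·░███████
·░███████
·░░░@░░░░
·░███████
·░███████
·········
·········

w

·········
·········
··░██████
··░██████
··░░@░░░░
··░██████
··░██████
·········
·········

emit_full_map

░███████
░███████
░░@░░░░░
░███████
░███████

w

·········
·········
··█░█████
··█░█████
··░░@░░░░
··█░█████
··█░█████
·········
·········

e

·········
·········
·█░██████
·█░██████
·░░░@░░░░
·█░██████
·█░██████
·········
·········

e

·········
·········
█░███████
█░███████
░░░░@░░░░
█░███████
█░███████
·········
·········

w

·········
·········
·█░██████
·█░██████
·░░░@░░░░
·█░██████
·█░██████
·········
·········

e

·········
·········
█░███████
█░███████
░░░░@░░░░
█░███████
█░███████
·········
·········


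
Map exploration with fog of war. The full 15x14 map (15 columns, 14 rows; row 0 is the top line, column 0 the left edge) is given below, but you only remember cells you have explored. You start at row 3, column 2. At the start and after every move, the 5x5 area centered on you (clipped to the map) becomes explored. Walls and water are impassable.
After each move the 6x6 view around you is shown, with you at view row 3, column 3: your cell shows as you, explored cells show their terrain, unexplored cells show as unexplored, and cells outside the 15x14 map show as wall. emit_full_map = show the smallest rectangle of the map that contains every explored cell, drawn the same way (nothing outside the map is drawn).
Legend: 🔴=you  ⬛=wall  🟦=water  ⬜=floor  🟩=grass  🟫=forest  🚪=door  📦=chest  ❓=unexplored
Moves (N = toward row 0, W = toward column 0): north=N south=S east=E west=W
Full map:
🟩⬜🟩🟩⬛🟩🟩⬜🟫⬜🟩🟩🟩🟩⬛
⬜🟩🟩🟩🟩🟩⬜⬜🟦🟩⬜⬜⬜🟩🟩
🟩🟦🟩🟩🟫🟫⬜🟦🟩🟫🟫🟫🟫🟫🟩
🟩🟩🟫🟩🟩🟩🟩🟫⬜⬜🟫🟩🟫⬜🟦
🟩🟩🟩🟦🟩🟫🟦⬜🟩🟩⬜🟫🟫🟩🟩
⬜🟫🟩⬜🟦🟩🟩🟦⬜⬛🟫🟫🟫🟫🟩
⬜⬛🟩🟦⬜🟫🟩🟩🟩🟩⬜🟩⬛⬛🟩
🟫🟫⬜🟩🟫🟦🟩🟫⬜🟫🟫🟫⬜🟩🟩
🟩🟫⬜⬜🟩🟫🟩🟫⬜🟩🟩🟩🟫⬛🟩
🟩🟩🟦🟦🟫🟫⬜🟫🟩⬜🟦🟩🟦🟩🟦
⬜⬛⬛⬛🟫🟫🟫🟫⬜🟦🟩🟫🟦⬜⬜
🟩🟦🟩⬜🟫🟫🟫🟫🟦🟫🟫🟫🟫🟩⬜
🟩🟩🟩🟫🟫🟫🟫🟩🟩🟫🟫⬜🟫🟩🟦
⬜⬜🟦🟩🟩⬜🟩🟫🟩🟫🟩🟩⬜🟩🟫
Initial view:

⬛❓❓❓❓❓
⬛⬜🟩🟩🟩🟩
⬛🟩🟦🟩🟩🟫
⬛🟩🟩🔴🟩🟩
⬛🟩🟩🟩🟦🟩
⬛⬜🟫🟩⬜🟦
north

⬛⬛⬛⬛⬛⬛
⬛🟩⬜🟩🟩⬛
⬛⬜🟩🟩🟩🟩
⬛🟩🟦🔴🟩🟫
⬛🟩🟩🟫🟩🟩
⬛🟩🟩🟩🟦🟩

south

⬛🟩⬜🟩🟩⬛
⬛⬜🟩🟩🟩🟩
⬛🟩🟦🟩🟩🟫
⬛🟩🟩🔴🟩🟩
⬛🟩🟩🟩🟦🟩
⬛⬜🟫🟩⬜🟦

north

⬛⬛⬛⬛⬛⬛
⬛🟩⬜🟩🟩⬛
⬛⬜🟩🟩🟩🟩
⬛🟩🟦🔴🟩🟫
⬛🟩🟩🟫🟩🟩
⬛🟩🟩🟩🟦🟩

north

⬛⬛⬛⬛⬛⬛
⬛⬛⬛⬛⬛⬛
⬛🟩⬜🟩🟩⬛
⬛⬜🟩🔴🟩🟩
⬛🟩🟦🟩🟩🟫
⬛🟩🟩🟫🟩🟩

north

⬛⬛⬛⬛⬛⬛
⬛⬛⬛⬛⬛⬛
⬛⬛⬛⬛⬛⬛
⬛🟩⬜🔴🟩⬛
⬛⬜🟩🟩🟩🟩
⬛🟩🟦🟩🟩🟫

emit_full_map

🟩⬜🔴🟩⬛
⬜🟩🟩🟩🟩
🟩🟦🟩🟩🟫
🟩🟩🟫🟩🟩
🟩🟩🟩🟦🟩
⬜🟫🟩⬜🟦

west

⬛⬛⬛⬛⬛⬛
⬛⬛⬛⬛⬛⬛
⬛⬛⬛⬛⬛⬛
⬛⬛🟩🔴🟩🟩
⬛⬛⬜🟩🟩🟩
⬛⬛🟩🟦🟩🟩

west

⬛⬛⬛⬛⬛⬛
⬛⬛⬛⬛⬛⬛
⬛⬛⬛⬛⬛⬛
⬛⬛⬛🔴⬜🟩
⬛⬛⬛⬜🟩🟩
⬛⬛⬛🟩🟦🟩

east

⬛⬛⬛⬛⬛⬛
⬛⬛⬛⬛⬛⬛
⬛⬛⬛⬛⬛⬛
⬛⬛🟩🔴🟩🟩
⬛⬛⬜🟩🟩🟩
⬛⬛🟩🟦🟩🟩

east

⬛⬛⬛⬛⬛⬛
⬛⬛⬛⬛⬛⬛
⬛⬛⬛⬛⬛⬛
⬛🟩⬜🔴🟩⬛
⬛⬜🟩🟩🟩🟩
⬛🟩🟦🟩🟩🟫
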